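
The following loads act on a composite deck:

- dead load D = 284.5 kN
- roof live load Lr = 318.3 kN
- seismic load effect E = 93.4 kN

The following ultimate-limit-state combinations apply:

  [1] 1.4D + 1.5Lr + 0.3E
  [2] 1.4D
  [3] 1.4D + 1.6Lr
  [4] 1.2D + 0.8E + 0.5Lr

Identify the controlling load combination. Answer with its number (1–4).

[1] 1.4(284.5) + 1.5(318.3) + 0.3(93.4) = 398.30 + 477.45 + 28.02 = 903.77
[2] 1.4(284.5) = 398.30
[3] 1.4(284.5) + 1.6(318.3) = 398.30 + 509.28 = 907.58
[4] 1.2(284.5) + 0.8(93.4) + 0.5(318.3) = 341.40 + 74.72 + 159.15 = 575.27
The largest value is 907.58 kN from combination 3.

Combination 3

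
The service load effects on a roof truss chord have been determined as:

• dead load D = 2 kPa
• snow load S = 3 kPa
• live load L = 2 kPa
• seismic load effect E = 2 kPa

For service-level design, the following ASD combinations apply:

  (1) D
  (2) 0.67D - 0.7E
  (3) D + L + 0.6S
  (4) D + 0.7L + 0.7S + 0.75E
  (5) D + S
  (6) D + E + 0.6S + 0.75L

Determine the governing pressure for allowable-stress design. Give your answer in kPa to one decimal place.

(1) 1.0(2) = 2.0
(2) 0.67(2) - 0.7(2) = 1.3 - 1.4 = -0.1
(3) 1.0(2) + 1.0(2) + 0.6(3) = 2.0 + 2.0 + 1.8 = 5.8
(4) 1.0(2) + 0.7(2) + 0.7(3) + 0.75(2) = 2.0 + 1.4 + 2.1 + 1.5 = 7.0
(5) 1.0(2) + 1.0(3) = 2.0 + 3.0 = 5.0
(6) 1.0(2) + 1.0(2) + 0.6(3) + 0.75(2) = 2.0 + 2.0 + 1.8 + 1.5 = 7.3
Maximum is from combination 6.

7.3 kPa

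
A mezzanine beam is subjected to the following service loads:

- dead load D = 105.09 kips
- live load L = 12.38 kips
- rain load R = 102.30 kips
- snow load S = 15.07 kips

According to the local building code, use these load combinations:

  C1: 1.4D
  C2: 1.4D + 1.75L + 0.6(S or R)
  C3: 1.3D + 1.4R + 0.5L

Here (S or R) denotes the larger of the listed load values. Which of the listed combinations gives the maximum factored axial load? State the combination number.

(S or R) → R = 102.30 kips.
C1: 1.4(105.09) = 147.13
C2: 1.4(105.09) + 1.75(12.38) + 0.6(102.30) = 230.17
C3: 1.3(105.09) + 1.4(102.30) + 0.5(12.38) = 136.62 + 143.22 + 6.19 = 286.03
The largest value is 286.03 kips from combination 3.

Combination 3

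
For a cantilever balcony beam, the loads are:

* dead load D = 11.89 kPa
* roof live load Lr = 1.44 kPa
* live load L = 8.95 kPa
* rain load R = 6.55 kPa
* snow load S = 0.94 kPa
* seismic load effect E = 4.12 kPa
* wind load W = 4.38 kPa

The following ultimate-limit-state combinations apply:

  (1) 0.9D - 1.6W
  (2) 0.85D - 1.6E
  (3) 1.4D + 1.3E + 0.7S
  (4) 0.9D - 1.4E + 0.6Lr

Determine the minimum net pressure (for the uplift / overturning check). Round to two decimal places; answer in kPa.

(1) 0.9(11.89) - 1.6(4.38) = 3.69
(2) 0.85(11.89) - 1.6(4.12) = 3.51
(3) 1.4(11.89) + 1.3(4.12) + 0.7(0.94) = 22.66
(4) 0.9(11.89) - 1.4(4.12) + 0.6(1.44) = 5.80
Combination 2 gives the minimum: 3.51 kPa.

3.51 kPa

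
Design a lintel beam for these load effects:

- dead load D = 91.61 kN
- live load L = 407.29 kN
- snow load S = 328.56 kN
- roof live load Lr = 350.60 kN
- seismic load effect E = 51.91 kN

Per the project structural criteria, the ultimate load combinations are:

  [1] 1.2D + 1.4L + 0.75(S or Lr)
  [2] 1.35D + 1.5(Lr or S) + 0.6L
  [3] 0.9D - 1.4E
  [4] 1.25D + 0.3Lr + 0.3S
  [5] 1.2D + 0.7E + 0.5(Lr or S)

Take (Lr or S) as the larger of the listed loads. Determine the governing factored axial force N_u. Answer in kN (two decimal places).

943.09 kN

(S or Lr) → Lr = 350.60 kN; (Lr or S) → Lr = 350.60 kN.
[1] 1.2(91.61) + 1.4(407.29) + 0.75(350.60) = 943.09
[2] 1.35(91.61) + 1.5(350.60) + 0.6(407.29) = 893.95
[3] 0.9(91.61) - 1.4(51.91) = 9.78
[4] 1.25(91.61) + 0.3(350.60) + 0.3(328.56) = 318.26
[5] 1.2(91.61) + 0.7(51.91) + 0.5(350.60) = 321.57
Combination 1 governs: N_u = 943.09 kN.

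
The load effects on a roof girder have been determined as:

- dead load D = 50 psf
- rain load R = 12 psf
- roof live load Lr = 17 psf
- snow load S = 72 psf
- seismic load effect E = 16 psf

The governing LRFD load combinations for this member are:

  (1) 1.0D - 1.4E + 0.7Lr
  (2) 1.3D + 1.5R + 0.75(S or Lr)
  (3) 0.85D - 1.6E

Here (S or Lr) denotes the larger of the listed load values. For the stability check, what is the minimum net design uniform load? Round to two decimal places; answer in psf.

(S or Lr) → S = 72 psf.
(1) 1.0(50) - 1.4(16) + 0.7(17) = 50.00 - 22.40 + 11.90 = 39.50
(2) 1.3(50) + 1.5(12) + 0.75(72) = 65.00 + 18.00 + 54.00 = 137.00
(3) 0.85(50) - 1.6(16) = 42.50 - 25.60 = 16.90
Combination 3 gives the minimum: 16.90 psf.

16.90 psf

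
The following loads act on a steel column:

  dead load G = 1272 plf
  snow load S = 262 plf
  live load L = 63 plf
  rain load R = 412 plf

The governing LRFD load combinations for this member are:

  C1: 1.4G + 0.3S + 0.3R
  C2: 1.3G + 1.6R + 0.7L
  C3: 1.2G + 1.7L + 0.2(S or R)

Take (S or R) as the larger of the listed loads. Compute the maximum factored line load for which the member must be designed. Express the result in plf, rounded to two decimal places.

2356.90 plf

(S or R) → R = 412 plf.
C1: 1.4(1272) + 0.3(262) + 0.3(412) = 1780.80 + 78.60 + 123.60 = 1983.00
C2: 1.3(1272) + 1.6(412) + 0.7(63) = 1653.60 + 659.20 + 44.10 = 2356.90
C3: 1.2(1272) + 1.7(63) + 0.2(412) = 1526.40 + 107.10 + 82.40 = 1715.90
Maximum is from combination 2.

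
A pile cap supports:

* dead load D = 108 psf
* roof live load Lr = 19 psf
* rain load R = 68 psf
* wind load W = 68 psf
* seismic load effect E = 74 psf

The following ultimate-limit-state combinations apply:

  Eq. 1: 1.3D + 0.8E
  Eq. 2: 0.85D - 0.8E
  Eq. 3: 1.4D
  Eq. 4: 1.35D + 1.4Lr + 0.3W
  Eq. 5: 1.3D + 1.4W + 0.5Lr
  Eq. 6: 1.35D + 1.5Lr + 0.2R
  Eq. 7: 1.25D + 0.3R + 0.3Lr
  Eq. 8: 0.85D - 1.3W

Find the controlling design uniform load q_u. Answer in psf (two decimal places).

245.10 psf

Eq. 1: 1.3(108) + 0.8(74) = 140.40 + 59.20 = 199.60
Eq. 2: 0.85(108) - 0.8(74) = 91.80 - 59.20 = 32.60
Eq. 3: 1.4(108) = 151.20
Eq. 4: 1.35(108) + 1.4(19) + 0.3(68) = 145.80 + 26.60 + 20.40 = 192.80
Eq. 5: 1.3(108) + 1.4(68) + 0.5(19) = 140.40 + 95.20 + 9.50 = 245.10
Eq. 6: 1.35(108) + 1.5(19) + 0.2(68) = 145.80 + 28.50 + 13.60 = 187.90
Eq. 7: 1.25(108) + 0.3(68) + 0.3(19) = 135.00 + 20.40 + 5.70 = 161.10
Eq. 8: 0.85(108) - 1.3(68) = 91.80 - 88.40 = 3.40
Maximum is from combination 5.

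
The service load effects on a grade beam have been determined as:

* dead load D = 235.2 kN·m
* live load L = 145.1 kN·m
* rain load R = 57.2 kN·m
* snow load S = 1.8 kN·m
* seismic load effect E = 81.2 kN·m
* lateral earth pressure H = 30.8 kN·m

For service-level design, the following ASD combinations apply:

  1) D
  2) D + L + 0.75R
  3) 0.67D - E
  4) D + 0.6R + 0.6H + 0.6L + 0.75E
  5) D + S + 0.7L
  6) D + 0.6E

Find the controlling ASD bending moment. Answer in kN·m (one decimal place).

436.0 kN·m

1) 1.0(235.2) = 235.2
2) 1.0(235.2) + 1.0(145.1) + 0.75(57.2) = 423.2
3) 0.67(235.2) - 1.0(81.2) = 76.4
4) 1.0(235.2) + 0.6(57.2) + 0.6(30.8) + 0.6(145.1) + 0.75(81.2) = 436.0
5) 1.0(235.2) + 1.0(1.8) + 0.7(145.1) = 338.6
6) 1.0(235.2) + 0.6(81.2) = 283.9
The controlling combination is 4, giving 436.0 kN·m.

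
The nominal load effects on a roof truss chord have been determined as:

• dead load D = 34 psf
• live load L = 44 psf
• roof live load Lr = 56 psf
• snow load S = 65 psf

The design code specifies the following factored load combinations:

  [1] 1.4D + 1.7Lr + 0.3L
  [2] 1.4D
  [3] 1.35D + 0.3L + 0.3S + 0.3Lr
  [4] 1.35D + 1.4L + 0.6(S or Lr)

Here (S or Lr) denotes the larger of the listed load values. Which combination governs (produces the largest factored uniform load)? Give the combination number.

(S or Lr) → S = 65 psf.
[1] 1.4(34) + 1.7(56) + 0.3(44) = 156.0
[2] 1.4(34) = 47.6
[3] 1.35(34) + 0.3(44) + 0.3(65) + 0.3(56) = 95.4
[4] 1.35(34) + 1.4(44) + 0.6(65) = 146.5
The largest value is 156.0 psf from combination 1.

Combination 1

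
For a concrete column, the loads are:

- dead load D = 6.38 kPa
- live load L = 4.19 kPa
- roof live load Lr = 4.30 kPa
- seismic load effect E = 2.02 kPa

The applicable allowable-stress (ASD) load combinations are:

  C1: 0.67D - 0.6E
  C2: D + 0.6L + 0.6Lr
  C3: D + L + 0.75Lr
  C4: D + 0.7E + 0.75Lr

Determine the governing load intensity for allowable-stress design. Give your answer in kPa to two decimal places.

C1: 0.67(6.38) - 0.6(2.02) = 4.27 - 1.21 = 3.06
C2: 1.0(6.38) + 0.6(4.19) + 0.6(4.30) = 6.38 + 2.51 + 2.58 = 11.47
C3: 1.0(6.38) + 1.0(4.19) + 0.75(4.30) = 6.38 + 4.19 + 3.23 = 13.80
C4: 1.0(6.38) + 0.7(2.02) + 0.75(4.30) = 6.38 + 1.41 + 3.23 = 11.02
Maximum is from combination 3.

13.80 kPa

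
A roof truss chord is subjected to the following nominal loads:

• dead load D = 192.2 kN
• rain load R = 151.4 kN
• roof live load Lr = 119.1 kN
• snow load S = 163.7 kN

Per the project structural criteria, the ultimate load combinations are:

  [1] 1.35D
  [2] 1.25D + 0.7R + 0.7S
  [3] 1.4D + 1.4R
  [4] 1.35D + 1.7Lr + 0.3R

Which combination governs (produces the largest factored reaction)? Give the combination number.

Combination 4

[1] 1.35(192.2) = 259.47
[2] 1.25(192.2) + 0.7(151.4) + 0.7(163.7) = 240.25 + 105.98 + 114.59 = 460.82
[3] 1.4(192.2) + 1.4(151.4) = 269.08 + 211.96 = 481.04
[4] 1.35(192.2) + 1.7(119.1) + 0.3(151.4) = 259.47 + 202.47 + 45.42 = 507.36
The largest value is 507.36 kN from combination 4.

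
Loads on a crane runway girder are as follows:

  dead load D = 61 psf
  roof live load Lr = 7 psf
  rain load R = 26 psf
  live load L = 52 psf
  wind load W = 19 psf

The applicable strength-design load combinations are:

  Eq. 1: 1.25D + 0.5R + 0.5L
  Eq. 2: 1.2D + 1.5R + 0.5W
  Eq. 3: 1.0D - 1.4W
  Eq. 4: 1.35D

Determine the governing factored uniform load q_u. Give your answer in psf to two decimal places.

121.70 psf

Eq. 1: 1.25(61) + 0.5(26) + 0.5(52) = 115.25
Eq. 2: 1.2(61) + 1.5(26) + 0.5(19) = 121.70
Eq. 3: 1.0(61) - 1.4(19) = 34.40
Eq. 4: 1.35(61) = 82.35
Maximum is from combination 2.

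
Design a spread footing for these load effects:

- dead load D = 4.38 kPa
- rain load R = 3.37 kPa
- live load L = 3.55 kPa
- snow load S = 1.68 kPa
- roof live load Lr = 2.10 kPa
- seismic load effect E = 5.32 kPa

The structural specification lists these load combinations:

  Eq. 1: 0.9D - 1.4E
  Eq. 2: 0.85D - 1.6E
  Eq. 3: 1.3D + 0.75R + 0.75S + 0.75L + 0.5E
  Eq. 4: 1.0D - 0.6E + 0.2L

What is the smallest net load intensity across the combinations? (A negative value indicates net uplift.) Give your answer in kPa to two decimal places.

-4.79 kPa

Eq. 1: 0.9(4.38) - 1.4(5.32) = 3.94 - 7.45 = -3.51
Eq. 2: 0.85(4.38) - 1.6(5.32) = 3.72 - 8.51 = -4.79
Eq. 3: 1.3(4.38) + 0.75(3.37) + 0.75(1.68) + 0.75(3.55) + 0.5(5.32) = 5.69 + 2.53 + 1.26 + 2.66 + 2.66 = 14.80
Eq. 4: 1.0(4.38) - 0.6(5.32) + 0.2(3.55) = 4.38 - 3.19 + 0.71 = 1.90
Combination 2 gives the minimum: -4.79 kPa.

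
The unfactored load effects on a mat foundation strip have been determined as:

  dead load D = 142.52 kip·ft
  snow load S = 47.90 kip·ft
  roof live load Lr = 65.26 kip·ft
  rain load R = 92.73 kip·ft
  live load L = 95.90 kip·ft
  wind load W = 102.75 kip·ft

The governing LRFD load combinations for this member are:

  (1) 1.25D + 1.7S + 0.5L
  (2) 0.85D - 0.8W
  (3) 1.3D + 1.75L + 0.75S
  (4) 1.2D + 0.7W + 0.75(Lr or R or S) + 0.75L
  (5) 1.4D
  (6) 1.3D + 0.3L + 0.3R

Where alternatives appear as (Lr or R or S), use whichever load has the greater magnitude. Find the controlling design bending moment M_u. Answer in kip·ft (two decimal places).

(Lr or R or S) → R = 92.73 kip·ft.
(1) 1.25(142.52) + 1.7(47.90) + 0.5(95.90) = 178.15 + 81.43 + 47.95 = 307.53
(2) 0.85(142.52) - 0.8(102.75) = 121.14 - 82.20 = 38.94
(3) 1.3(142.52) + 1.75(95.90) + 0.75(47.90) = 389.03
(4) 1.2(142.52) + 0.7(102.75) + 0.75(92.73) + 0.75(95.90) = 384.42
(5) 1.4(142.52) = 199.53
(6) 1.3(142.52) + 0.3(95.90) + 0.3(92.73) = 185.28 + 28.77 + 27.82 = 241.87
Combination 3 governs: M_u = 389.03 kip·ft.

389.03 kip·ft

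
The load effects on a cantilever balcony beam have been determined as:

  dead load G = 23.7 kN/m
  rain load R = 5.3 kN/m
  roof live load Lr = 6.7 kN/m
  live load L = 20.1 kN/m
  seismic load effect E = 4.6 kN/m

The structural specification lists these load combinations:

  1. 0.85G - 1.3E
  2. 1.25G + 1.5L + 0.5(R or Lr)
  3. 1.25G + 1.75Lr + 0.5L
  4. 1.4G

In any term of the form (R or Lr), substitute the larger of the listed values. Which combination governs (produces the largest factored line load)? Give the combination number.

(R or Lr) → Lr = 6.7 kN/m.
1. 0.85(23.7) - 1.3(4.6) = 20.15 - 5.98 = 14.17
2. 1.25(23.7) + 1.5(20.1) + 0.5(6.7) = 29.63 + 30.15 + 3.35 = 63.13
3. 1.25(23.7) + 1.75(6.7) + 0.5(20.1) = 51.40
4. 1.4(23.7) = 33.18
The largest value is 63.13 kN/m from combination 2.

Combination 2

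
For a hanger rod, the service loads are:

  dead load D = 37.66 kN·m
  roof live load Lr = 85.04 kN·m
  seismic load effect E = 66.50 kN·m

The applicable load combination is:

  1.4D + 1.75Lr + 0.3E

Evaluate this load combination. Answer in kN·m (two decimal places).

221.49 kN·m

1.4(37.66) + 1.75(85.04) + 0.3(66.50) = 52.72 + 148.82 + 19.95 = 221.49
M_u = 221.49 kN·m.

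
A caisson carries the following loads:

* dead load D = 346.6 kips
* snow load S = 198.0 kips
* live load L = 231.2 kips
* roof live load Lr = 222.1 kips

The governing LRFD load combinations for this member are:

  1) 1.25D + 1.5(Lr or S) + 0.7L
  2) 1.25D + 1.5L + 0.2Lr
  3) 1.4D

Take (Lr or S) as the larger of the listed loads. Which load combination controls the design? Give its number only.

Combination 1

(Lr or S) → Lr = 222.1 kips.
1) 1.25(346.6) + 1.5(222.1) + 0.7(231.2) = 928.2
2) 1.25(346.6) + 1.5(231.2) + 0.2(222.1) = 824.5
3) 1.4(346.6) = 485.2
The largest value is 928.2 kips from combination 1.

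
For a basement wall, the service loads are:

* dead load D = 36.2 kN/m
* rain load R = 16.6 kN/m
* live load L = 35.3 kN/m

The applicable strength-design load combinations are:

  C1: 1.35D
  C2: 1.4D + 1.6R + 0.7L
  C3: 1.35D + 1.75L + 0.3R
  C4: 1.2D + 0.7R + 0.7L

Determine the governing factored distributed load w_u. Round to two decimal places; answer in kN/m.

115.63 kN/m

C1: 1.35(36.2) = 48.87
C2: 1.4(36.2) + 1.6(16.6) + 0.7(35.3) = 50.68 + 26.56 + 24.71 = 101.95
C3: 1.35(36.2) + 1.75(35.3) + 0.3(16.6) = 48.87 + 61.78 + 4.98 = 115.63
C4: 1.2(36.2) + 0.7(16.6) + 0.7(35.3) = 43.44 + 11.62 + 24.71 = 79.77
The controlling combination is 3, giving 115.63 kN/m.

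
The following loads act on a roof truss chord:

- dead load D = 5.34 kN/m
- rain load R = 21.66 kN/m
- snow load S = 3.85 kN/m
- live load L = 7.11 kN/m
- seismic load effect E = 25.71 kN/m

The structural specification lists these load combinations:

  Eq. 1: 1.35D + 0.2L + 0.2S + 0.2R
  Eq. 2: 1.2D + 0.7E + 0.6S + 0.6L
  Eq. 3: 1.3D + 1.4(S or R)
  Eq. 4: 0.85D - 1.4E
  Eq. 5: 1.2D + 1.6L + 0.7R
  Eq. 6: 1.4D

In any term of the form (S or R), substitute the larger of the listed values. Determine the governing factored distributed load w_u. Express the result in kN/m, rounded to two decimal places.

37.27 kN/m

(S or R) → R = 21.66 kN/m.
Eq. 1: 1.35(5.34) + 0.2(7.11) + 0.2(3.85) + 0.2(21.66) = 7.21 + 1.42 + 0.77 + 4.33 = 13.73
Eq. 2: 1.2(5.34) + 0.7(25.71) + 0.6(3.85) + 0.6(7.11) = 30.98
Eq. 3: 1.3(5.34) + 1.4(21.66) = 37.27
Eq. 4: 0.85(5.34) - 1.4(25.71) = -31.46
Eq. 5: 1.2(5.34) + 1.6(7.11) + 0.7(21.66) = 6.41 + 11.38 + 15.16 = 32.95
Eq. 6: 1.4(5.34) = 7.48
The controlling combination is 3, giving 37.27 kN/m.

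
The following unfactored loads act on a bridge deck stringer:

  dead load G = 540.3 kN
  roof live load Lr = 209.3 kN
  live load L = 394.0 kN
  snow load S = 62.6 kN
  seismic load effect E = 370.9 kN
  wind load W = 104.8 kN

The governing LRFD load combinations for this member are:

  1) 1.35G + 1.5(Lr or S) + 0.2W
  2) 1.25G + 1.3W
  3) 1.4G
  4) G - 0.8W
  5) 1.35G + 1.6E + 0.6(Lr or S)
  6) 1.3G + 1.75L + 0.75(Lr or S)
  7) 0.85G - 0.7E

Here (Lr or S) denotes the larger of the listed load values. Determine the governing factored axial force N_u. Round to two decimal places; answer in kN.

1548.87 kN

(Lr or S) → Lr = 209.3 kN.
1) 1.35(540.3) + 1.5(209.3) + 0.2(104.8) = 729.41 + 313.95 + 20.96 = 1064.32
2) 1.25(540.3) + 1.3(104.8) = 675.38 + 136.24 = 811.62
3) 1.4(540.3) = 756.42
4) 1.0(540.3) - 0.8(104.8) = 540.30 - 83.84 = 456.46
5) 1.35(540.3) + 1.6(370.9) + 0.6(209.3) = 729.41 + 593.44 + 125.58 = 1448.43
6) 1.3(540.3) + 1.75(394.0) + 0.75(209.3) = 702.39 + 689.50 + 156.98 = 1548.87
7) 0.85(540.3) - 0.7(370.9) = 459.26 - 259.63 = 199.63
The controlling combination is 6, giving 1548.87 kN.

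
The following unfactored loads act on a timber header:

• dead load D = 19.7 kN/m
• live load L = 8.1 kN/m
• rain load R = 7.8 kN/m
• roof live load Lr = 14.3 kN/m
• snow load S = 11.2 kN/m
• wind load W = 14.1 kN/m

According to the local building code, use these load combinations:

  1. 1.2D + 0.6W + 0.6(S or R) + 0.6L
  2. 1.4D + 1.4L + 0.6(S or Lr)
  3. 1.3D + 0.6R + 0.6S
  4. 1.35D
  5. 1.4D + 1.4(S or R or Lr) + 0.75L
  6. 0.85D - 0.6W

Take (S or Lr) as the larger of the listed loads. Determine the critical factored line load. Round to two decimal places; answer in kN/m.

53.68 kN/m

(S or R) → S = 11.2 kN/m; (S or Lr) → Lr = 14.3 kN/m; (S or R or Lr) → Lr = 14.3 kN/m.
1. 1.2(19.7) + 0.6(14.1) + 0.6(11.2) + 0.6(8.1) = 23.64 + 8.46 + 6.72 + 4.86 = 43.68
2. 1.4(19.7) + 1.4(8.1) + 0.6(14.3) = 27.58 + 11.34 + 8.58 = 47.50
3. 1.3(19.7) + 0.6(7.8) + 0.6(11.2) = 25.61 + 4.68 + 6.72 = 37.01
4. 1.35(19.7) = 26.60
5. 1.4(19.7) + 1.4(14.3) + 0.75(8.1) = 27.58 + 20.02 + 6.08 = 53.68
6. 0.85(19.7) - 0.6(14.1) = 16.75 - 8.46 = 8.29
The controlling combination is 5, giving 53.68 kN/m.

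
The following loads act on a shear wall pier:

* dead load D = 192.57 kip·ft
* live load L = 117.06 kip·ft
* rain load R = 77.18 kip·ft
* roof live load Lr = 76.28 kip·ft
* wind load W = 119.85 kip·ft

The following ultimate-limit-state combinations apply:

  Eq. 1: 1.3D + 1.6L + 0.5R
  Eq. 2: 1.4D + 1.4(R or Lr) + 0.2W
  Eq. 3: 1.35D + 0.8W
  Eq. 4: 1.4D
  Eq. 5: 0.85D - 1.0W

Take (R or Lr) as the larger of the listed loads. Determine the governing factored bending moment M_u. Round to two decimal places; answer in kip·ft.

476.23 kip·ft

(R or Lr) → R = 77.18 kip·ft.
Eq. 1: 1.3(192.57) + 1.6(117.06) + 0.5(77.18) = 250.34 + 187.30 + 38.59 = 476.23
Eq. 2: 1.4(192.57) + 1.4(77.18) + 0.2(119.85) = 269.60 + 108.05 + 23.97 = 401.62
Eq. 3: 1.35(192.57) + 0.8(119.85) = 259.97 + 95.88 = 355.85
Eq. 4: 1.4(192.57) = 269.60
Eq. 5: 0.85(192.57) - 1.0(119.85) = 163.68 - 119.85 = 43.83
The controlling combination is 1, giving 476.23 kip·ft.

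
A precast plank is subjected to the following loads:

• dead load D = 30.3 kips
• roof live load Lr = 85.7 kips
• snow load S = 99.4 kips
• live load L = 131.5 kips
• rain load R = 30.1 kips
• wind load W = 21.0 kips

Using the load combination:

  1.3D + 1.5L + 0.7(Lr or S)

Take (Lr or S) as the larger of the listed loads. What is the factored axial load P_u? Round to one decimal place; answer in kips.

(Lr or S) → S = 99.4 kips.
1.3(30.3) + 1.5(131.5) + 0.7(99.4) = 306.2
P_u = 306.2 kips.

306.2 kips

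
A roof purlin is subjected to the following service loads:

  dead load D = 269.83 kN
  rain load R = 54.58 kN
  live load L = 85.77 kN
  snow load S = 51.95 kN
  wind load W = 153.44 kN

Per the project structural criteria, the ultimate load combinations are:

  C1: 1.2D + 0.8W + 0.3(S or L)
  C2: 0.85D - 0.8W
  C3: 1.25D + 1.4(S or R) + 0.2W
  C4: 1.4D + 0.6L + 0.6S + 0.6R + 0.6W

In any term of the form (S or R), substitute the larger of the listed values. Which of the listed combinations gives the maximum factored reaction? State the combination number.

(S or L) → L = 85.77 kN; (S or R) → R = 54.58 kN.
C1: 1.2(269.83) + 0.8(153.44) + 0.3(85.77) = 323.80 + 122.75 + 25.73 = 472.28
C2: 0.85(269.83) - 0.8(153.44) = 106.60
C3: 1.25(269.83) + 1.4(54.58) + 0.2(153.44) = 337.29 + 76.41 + 30.69 = 444.39
C4: 1.4(269.83) + 0.6(85.77) + 0.6(51.95) + 0.6(54.58) + 0.6(153.44) = 585.21
The largest value is 585.21 kN from combination 4.

Combination 4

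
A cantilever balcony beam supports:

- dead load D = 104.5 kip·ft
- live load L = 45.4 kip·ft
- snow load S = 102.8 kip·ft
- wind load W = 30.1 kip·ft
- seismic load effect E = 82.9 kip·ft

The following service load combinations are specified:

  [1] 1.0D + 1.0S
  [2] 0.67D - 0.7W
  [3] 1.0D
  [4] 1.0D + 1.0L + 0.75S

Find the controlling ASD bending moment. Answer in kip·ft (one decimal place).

[1] 1.0(104.5) + 1.0(102.8) = 207.3
[2] 0.67(104.5) - 0.7(30.1) = 48.9
[3] 1.0(104.5) = 104.5
[4] 1.0(104.5) + 1.0(45.4) + 0.75(102.8) = 227.0
Combination 4 governs: M = 227.0 kip·ft.

227.0 kip·ft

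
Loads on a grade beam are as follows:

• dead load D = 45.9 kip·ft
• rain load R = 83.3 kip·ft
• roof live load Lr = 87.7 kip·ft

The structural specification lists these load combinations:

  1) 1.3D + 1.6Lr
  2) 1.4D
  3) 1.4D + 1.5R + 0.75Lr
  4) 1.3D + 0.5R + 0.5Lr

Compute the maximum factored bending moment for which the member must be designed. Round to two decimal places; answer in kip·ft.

1) 1.3(45.9) + 1.6(87.7) = 59.67 + 140.32 = 199.99
2) 1.4(45.9) = 64.26
3) 1.4(45.9) + 1.5(83.3) + 0.75(87.7) = 64.26 + 124.95 + 65.78 = 254.99
4) 1.3(45.9) + 0.5(83.3) + 0.5(87.7) = 59.67 + 41.65 + 43.85 = 145.17
Combination 3 governs: M_u = 254.99 kip·ft.

254.99 kip·ft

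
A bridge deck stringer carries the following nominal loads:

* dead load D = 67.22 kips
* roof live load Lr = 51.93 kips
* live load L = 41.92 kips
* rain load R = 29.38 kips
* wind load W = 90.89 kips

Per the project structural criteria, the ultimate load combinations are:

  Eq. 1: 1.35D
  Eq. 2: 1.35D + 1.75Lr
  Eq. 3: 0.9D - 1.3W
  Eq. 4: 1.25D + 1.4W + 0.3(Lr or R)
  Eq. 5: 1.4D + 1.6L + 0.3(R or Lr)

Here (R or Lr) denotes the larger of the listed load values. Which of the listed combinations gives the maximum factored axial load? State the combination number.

(Lr or R) → Lr = 51.93 kips; (R or Lr) → Lr = 51.93 kips.
Eq. 1: 1.35(67.22) = 90.75
Eq. 2: 1.35(67.22) + 1.75(51.93) = 181.62
Eq. 3: 0.9(67.22) - 1.3(90.89) = -57.66
Eq. 4: 1.25(67.22) + 1.4(90.89) + 0.3(51.93) = 226.85
Eq. 5: 1.4(67.22) + 1.6(41.92) + 0.3(51.93) = 176.76
The largest value is 226.85 kips from combination 4.

Combination 4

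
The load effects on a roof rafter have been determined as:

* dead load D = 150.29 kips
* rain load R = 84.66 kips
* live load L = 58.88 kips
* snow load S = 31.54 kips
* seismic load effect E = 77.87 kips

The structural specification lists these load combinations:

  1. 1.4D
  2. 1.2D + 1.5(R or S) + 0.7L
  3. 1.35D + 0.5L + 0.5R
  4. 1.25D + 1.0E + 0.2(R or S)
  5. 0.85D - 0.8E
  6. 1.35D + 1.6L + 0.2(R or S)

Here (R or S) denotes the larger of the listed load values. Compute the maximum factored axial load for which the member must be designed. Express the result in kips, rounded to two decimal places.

(R or S) → R = 84.66 kips.
1. 1.4(150.29) = 210.41
2. 1.2(150.29) + 1.5(84.66) + 0.7(58.88) = 348.55
3. 1.35(150.29) + 0.5(58.88) + 0.5(84.66) = 274.66
4. 1.25(150.29) + 1.0(77.87) + 0.2(84.66) = 282.66
5. 0.85(150.29) - 0.8(77.87) = 65.45
6. 1.35(150.29) + 1.6(58.88) + 0.2(84.66) = 314.03
The controlling combination is 2, giving 348.55 kips.

348.55 kips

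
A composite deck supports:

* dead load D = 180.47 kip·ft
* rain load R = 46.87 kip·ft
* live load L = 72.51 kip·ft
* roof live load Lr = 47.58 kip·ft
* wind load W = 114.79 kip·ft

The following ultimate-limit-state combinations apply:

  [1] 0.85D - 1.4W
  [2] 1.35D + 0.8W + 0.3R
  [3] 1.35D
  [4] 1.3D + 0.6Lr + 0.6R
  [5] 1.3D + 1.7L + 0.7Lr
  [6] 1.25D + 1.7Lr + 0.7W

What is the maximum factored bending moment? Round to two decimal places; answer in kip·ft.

391.18 kip·ft

[1] 0.85(180.47) - 1.4(114.79) = 153.40 - 160.71 = -7.31
[2] 1.35(180.47) + 0.8(114.79) + 0.3(46.87) = 349.53
[3] 1.35(180.47) = 243.63
[4] 1.3(180.47) + 0.6(47.58) + 0.6(46.87) = 234.61 + 28.55 + 28.12 = 291.28
[5] 1.3(180.47) + 1.7(72.51) + 0.7(47.58) = 391.18
[6] 1.25(180.47) + 1.7(47.58) + 0.7(114.79) = 225.59 + 80.89 + 80.35 = 386.83
Combination 5 governs: M_u = 391.18 kip·ft.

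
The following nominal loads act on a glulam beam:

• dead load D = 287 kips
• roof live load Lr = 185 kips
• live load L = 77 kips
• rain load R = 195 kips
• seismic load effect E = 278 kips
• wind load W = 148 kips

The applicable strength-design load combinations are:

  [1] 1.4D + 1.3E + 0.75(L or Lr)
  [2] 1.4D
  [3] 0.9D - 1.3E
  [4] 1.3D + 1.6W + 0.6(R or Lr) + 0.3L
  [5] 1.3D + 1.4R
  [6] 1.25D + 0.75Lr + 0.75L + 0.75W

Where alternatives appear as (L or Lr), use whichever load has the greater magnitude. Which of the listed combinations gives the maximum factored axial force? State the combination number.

Combination 1

(L or Lr) → Lr = 185 kips; (R or Lr) → R = 195 kips.
[1] 1.4(287) + 1.3(278) + 0.75(185) = 401.80 + 361.40 + 138.75 = 901.95
[2] 1.4(287) = 401.80
[3] 0.9(287) - 1.3(278) = 258.30 - 361.40 = -103.10
[4] 1.3(287) + 1.6(148) + 0.6(195) + 0.3(77) = 373.10 + 236.80 + 117.00 + 23.10 = 750.00
[5] 1.3(287) + 1.4(195) = 373.10 + 273.00 = 646.10
[6] 1.25(287) + 0.75(185) + 0.75(77) + 0.75(148) = 358.75 + 138.75 + 57.75 + 111.00 = 666.25
The largest value is 901.95 kips from combination 1.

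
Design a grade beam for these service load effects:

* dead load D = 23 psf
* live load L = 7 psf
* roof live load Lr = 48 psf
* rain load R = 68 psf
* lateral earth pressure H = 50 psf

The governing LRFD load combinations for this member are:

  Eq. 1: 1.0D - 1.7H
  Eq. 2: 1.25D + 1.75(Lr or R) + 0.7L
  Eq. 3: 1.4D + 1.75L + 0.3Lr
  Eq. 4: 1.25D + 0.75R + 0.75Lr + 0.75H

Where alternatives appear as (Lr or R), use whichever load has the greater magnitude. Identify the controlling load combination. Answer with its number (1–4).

(Lr or R) → R = 68 psf.
Eq. 1: 1.0(23) - 1.7(50) = 23.00 - 85.00 = -62.00
Eq. 2: 1.25(23) + 1.75(68) + 0.7(7) = 28.75 + 119.00 + 4.90 = 152.65
Eq. 3: 1.4(23) + 1.75(7) + 0.3(48) = 32.20 + 12.25 + 14.40 = 58.85
Eq. 4: 1.25(23) + 0.75(68) + 0.75(48) + 0.75(50) = 28.75 + 51.00 + 36.00 + 37.50 = 153.25
The largest value is 153.25 psf from combination 4.

Combination 4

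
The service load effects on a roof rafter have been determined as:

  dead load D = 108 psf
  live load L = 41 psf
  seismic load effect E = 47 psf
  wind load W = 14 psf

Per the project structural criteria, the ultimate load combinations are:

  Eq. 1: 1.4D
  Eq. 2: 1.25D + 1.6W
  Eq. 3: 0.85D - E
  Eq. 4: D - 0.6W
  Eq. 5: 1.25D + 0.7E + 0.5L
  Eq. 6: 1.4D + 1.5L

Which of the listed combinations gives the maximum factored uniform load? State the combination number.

Eq. 1: 1.4(108) = 151.20
Eq. 2: 1.25(108) + 1.6(14) = 157.40
Eq. 3: 0.85(108) - 1.0(47) = 44.80
Eq. 4: 1.0(108) - 0.6(14) = 99.60
Eq. 5: 1.25(108) + 0.7(47) + 0.5(41) = 188.40
Eq. 6: 1.4(108) + 1.5(41) = 212.70
The largest value is 212.70 psf from combination 6.

Combination 6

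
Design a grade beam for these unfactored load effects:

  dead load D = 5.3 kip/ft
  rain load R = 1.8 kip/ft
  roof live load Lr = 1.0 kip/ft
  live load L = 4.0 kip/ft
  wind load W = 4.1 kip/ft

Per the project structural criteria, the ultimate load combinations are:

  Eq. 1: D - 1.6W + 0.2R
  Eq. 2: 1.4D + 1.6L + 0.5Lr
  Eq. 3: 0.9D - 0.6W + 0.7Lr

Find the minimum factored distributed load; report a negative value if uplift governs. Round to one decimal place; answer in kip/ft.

Eq. 1: 1.0(5.3) - 1.6(4.1) + 0.2(1.8) = 5.3 - 6.6 + 0.4 = -0.9
Eq. 2: 1.4(5.3) + 1.6(4.0) + 0.5(1.0) = 7.4 + 6.4 + 0.5 = 14.3
Eq. 3: 0.9(5.3) - 0.6(4.1) + 0.7(1.0) = 4.8 - 2.5 + 0.7 = 3.0
Combination 1 gives the minimum: -0.9 kip/ft.

-0.9 kip/ft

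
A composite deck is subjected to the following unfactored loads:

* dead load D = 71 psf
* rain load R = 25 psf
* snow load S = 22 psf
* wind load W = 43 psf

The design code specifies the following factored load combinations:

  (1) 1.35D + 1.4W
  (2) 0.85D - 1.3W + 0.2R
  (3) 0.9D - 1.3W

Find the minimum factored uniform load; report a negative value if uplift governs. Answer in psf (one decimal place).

8.0 psf

(1) 1.35(71) + 1.4(43) = 156.1
(2) 0.85(71) - 1.3(43) + 0.2(25) = 9.5
(3) 0.9(71) - 1.3(43) = 8.0
Combination 3 gives the minimum: 8.0 psf.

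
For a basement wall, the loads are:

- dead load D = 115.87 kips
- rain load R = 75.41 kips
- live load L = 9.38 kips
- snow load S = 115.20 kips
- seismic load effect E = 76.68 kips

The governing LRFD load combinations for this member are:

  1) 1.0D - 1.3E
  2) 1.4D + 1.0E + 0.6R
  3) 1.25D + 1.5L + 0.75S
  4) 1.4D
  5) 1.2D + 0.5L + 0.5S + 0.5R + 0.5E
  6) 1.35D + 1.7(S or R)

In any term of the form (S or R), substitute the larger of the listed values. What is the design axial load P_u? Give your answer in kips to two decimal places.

(S or R) → S = 115.20 kips.
1) 1.0(115.87) - 1.3(76.68) = 16.19
2) 1.4(115.87) + 1.0(76.68) + 0.6(75.41) = 284.14
3) 1.25(115.87) + 1.5(9.38) + 0.75(115.20) = 245.31
4) 1.4(115.87) = 162.22
5) 1.2(115.87) + 0.5(9.38) + 0.5(115.20) + 0.5(75.41) + 0.5(76.68) = 277.38
6) 1.35(115.87) + 1.7(115.20) = 352.26
The controlling combination is 6, giving 352.26 kips.

352.26 kips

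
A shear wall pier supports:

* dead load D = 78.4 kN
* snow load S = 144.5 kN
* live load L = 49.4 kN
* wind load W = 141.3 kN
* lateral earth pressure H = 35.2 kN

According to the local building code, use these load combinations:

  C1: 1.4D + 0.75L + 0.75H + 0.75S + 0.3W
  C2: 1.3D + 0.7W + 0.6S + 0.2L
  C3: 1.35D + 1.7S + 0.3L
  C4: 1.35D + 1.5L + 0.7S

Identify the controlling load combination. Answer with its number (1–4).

Combination 3

C1: 1.4(78.4) + 0.75(49.4) + 0.75(35.2) + 0.75(144.5) + 0.3(141.3) = 324.0
C2: 1.3(78.4) + 0.7(141.3) + 0.6(144.5) + 0.2(49.4) = 297.4
C3: 1.35(78.4) + 1.7(144.5) + 0.3(49.4) = 366.3
C4: 1.35(78.4) + 1.5(49.4) + 0.7(144.5) = 281.1
The largest value is 366.3 kN from combination 3.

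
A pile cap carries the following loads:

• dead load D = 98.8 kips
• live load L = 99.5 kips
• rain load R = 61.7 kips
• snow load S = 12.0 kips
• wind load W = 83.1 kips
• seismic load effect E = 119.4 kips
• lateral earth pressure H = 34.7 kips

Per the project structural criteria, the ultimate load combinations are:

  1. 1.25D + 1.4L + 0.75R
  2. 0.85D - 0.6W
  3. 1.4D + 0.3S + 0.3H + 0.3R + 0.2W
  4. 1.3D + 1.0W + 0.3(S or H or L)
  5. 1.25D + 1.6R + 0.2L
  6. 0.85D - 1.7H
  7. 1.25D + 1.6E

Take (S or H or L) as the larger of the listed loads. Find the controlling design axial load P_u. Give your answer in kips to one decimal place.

314.5 kips

(S or H or L) → L = 99.5 kips.
1. 1.25(98.8) + 1.4(99.5) + 0.75(61.7) = 309.1
2. 0.85(98.8) - 0.6(83.1) = 34.1
3. 1.4(98.8) + 0.3(12.0) + 0.3(34.7) + 0.3(61.7) + 0.2(83.1) = 187.5
4. 1.3(98.8) + 1.0(83.1) + 0.3(99.5) = 241.4
5. 1.25(98.8) + 1.6(61.7) + 0.2(99.5) = 242.1
6. 0.85(98.8) - 1.7(34.7) = 25.0
7. 1.25(98.8) + 1.6(119.4) = 314.5
Combination 7 governs: P_u = 314.5 kips.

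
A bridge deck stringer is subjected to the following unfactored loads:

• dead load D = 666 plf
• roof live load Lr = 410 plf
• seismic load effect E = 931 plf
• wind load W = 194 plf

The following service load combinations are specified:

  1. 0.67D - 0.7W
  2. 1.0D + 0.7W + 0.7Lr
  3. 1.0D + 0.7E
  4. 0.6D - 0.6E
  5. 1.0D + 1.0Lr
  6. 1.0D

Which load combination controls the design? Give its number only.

Combination 3

1. 0.67(666) - 0.7(194) = 446.22 - 135.80 = 310.42
2. 1.0(666) + 0.7(194) + 0.7(410) = 666.00 + 135.80 + 287.00 = 1088.80
3. 1.0(666) + 0.7(931) = 666.00 + 651.70 = 1317.70
4. 0.6(666) - 0.6(931) = 399.60 - 558.60 = -159.00
5. 1.0(666) + 1.0(410) = 666.00 + 410.00 = 1076.00
6. 1.0(666) = 666.00
The largest value is 1317.70 plf from combination 3.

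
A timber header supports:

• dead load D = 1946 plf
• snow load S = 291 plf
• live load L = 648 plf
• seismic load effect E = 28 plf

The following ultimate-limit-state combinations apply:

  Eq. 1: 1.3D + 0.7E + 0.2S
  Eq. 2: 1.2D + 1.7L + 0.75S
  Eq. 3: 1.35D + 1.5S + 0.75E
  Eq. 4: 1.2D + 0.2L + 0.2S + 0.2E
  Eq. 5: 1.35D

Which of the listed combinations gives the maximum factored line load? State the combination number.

Eq. 1: 1.3(1946) + 0.7(28) + 0.2(291) = 2529.80 + 19.60 + 58.20 = 2607.60
Eq. 2: 1.2(1946) + 1.7(648) + 0.75(291) = 2335.20 + 1101.60 + 218.25 = 3655.05
Eq. 3: 1.35(1946) + 1.5(291) + 0.75(28) = 2627.10 + 436.50 + 21.00 = 3084.60
Eq. 4: 1.2(1946) + 0.2(648) + 0.2(291) + 0.2(28) = 2335.20 + 129.60 + 58.20 + 5.60 = 2528.60
Eq. 5: 1.35(1946) = 2627.10
The largest value is 3655.05 plf from combination 2.

Combination 2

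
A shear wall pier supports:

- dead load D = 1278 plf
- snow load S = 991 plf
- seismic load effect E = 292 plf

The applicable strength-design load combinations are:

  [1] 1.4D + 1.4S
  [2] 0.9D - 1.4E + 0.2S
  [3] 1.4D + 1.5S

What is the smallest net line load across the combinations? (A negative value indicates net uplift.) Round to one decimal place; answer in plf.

[1] 1.4(1278) + 1.4(991) = 1789.2 + 1387.4 = 3176.6
[2] 0.9(1278) - 1.4(292) + 0.2(991) = 1150.2 - 408.8 + 198.2 = 939.6
[3] 1.4(1278) + 1.5(991) = 1789.2 + 1486.5 = 3275.7
Combination 2 gives the minimum: 939.6 plf.

939.6 plf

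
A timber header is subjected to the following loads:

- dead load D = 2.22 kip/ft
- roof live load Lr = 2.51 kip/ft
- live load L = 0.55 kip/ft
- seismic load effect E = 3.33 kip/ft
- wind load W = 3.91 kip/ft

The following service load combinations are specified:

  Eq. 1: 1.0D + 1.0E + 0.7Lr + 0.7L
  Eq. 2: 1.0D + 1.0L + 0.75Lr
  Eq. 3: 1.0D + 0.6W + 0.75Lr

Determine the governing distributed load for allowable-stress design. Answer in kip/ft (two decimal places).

Eq. 1: 1.0(2.22) + 1.0(3.33) + 0.7(2.51) + 0.7(0.55) = 7.69
Eq. 2: 1.0(2.22) + 1.0(0.55) + 0.75(2.51) = 2.22 + 0.55 + 1.88 = 4.65
Eq. 3: 1.0(2.22) + 0.6(3.91) + 0.75(2.51) = 2.22 + 2.35 + 1.88 = 6.45
Maximum is from combination 1.

7.69 kip/ft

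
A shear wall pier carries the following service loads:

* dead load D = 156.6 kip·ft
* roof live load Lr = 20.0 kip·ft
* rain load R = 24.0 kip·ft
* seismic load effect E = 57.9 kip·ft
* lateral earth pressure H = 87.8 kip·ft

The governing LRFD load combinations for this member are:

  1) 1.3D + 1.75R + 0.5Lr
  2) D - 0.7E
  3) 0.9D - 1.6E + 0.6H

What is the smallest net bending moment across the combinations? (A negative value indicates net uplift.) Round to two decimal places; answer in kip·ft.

1) 1.3(156.6) + 1.75(24.0) + 0.5(20.0) = 203.58 + 42.00 + 10.00 = 255.58
2) 1.0(156.6) - 0.7(57.9) = 156.60 - 40.53 = 116.07
3) 0.9(156.6) - 1.6(57.9) + 0.6(87.8) = 140.94 - 92.64 + 52.68 = 100.98
Combination 3 gives the minimum: 100.98 kip·ft.

100.98 kip·ft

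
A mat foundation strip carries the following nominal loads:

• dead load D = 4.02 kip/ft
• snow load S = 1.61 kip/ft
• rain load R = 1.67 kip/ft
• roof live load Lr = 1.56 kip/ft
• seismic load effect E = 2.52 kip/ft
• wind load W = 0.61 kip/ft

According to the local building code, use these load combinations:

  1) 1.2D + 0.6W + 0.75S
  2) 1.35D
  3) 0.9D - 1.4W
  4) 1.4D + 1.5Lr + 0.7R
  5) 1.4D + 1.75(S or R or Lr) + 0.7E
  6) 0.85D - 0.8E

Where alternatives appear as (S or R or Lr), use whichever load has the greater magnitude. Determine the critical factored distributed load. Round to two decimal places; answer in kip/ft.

(S or R or Lr) → R = 1.67 kip/ft.
1) 1.2(4.02) + 0.6(0.61) + 0.75(1.61) = 4.82 + 0.37 + 1.21 = 6.40
2) 1.35(4.02) = 5.43
3) 0.9(4.02) - 1.4(0.61) = 2.76
4) 1.4(4.02) + 1.5(1.56) + 0.7(1.67) = 5.63 + 2.34 + 1.17 = 9.14
5) 1.4(4.02) + 1.75(1.67) + 0.7(2.52) = 5.63 + 2.92 + 1.76 = 10.31
6) 0.85(4.02) - 0.8(2.52) = 3.42 - 2.02 = 1.40
Combination 5 governs: w_u = 10.31 kip/ft.

10.31 kip/ft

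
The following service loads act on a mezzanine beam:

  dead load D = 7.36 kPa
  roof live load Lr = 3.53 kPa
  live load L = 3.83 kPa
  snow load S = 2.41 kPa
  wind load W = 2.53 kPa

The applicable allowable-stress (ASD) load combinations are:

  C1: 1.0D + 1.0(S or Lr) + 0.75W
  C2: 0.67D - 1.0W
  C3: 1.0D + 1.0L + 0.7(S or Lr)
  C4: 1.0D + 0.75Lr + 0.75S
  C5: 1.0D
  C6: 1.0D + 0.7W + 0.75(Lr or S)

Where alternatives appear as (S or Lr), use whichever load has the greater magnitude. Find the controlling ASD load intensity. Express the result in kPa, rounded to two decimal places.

(S or Lr) → Lr = 3.53 kPa; (Lr or S) → Lr = 3.53 kPa.
C1: 1.0(7.36) + 1.0(3.53) + 0.75(2.53) = 7.36 + 3.53 + 1.90 = 12.79
C2: 0.67(7.36) - 1.0(2.53) = 4.93 - 2.53 = 2.40
C3: 1.0(7.36) + 1.0(3.83) + 0.7(3.53) = 7.36 + 3.83 + 2.47 = 13.66
C4: 1.0(7.36) + 0.75(3.53) + 0.75(2.41) = 7.36 + 2.65 + 1.81 = 11.82
C5: 1.0(7.36) = 7.36
C6: 1.0(7.36) + 0.7(2.53) + 0.75(3.53) = 7.36 + 1.77 + 2.65 = 11.78
Combination 3 governs: q = 13.66 kPa.

13.66 kPa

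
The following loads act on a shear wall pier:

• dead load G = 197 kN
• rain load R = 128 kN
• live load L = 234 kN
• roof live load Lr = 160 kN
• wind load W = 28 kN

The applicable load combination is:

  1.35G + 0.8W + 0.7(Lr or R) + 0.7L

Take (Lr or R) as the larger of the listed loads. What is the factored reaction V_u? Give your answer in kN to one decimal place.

564.2 kN

(Lr or R) → Lr = 160 kN.
1.35(197) + 0.8(28) + 0.7(160) + 0.7(234) = 564.2
V_u = 564.2 kN.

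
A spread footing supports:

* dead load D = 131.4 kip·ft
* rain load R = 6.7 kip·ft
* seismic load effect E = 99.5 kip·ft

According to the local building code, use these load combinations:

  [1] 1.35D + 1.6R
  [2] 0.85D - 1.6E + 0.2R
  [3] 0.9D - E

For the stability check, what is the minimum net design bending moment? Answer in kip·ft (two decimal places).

[1] 1.35(131.4) + 1.6(6.7) = 188.11
[2] 0.85(131.4) - 1.6(99.5) + 0.2(6.7) = -46.17
[3] 0.9(131.4) - 1.0(99.5) = 18.76
Combination 2 gives the minimum: -46.17 kip·ft.

-46.17 kip·ft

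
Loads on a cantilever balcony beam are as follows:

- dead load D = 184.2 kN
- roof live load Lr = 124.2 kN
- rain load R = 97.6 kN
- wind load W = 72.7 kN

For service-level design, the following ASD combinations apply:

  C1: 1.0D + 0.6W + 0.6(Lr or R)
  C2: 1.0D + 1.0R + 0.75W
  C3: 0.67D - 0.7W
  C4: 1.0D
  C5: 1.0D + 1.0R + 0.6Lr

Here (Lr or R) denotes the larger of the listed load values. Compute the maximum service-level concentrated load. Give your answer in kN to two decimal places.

(Lr or R) → Lr = 124.2 kN.
C1: 1.0(184.2) + 0.6(72.7) + 0.6(124.2) = 184.20 + 43.62 + 74.52 = 302.34
C2: 1.0(184.2) + 1.0(97.6) + 0.75(72.7) = 184.20 + 97.60 + 54.53 = 336.33
C3: 0.67(184.2) - 0.7(72.7) = 123.41 - 50.89 = 72.52
C4: 1.0(184.2) = 184.20
C5: 1.0(184.2) + 1.0(97.6) + 0.6(124.2) = 184.20 + 97.60 + 74.52 = 356.32
Maximum is from combination 5.

356.32 kN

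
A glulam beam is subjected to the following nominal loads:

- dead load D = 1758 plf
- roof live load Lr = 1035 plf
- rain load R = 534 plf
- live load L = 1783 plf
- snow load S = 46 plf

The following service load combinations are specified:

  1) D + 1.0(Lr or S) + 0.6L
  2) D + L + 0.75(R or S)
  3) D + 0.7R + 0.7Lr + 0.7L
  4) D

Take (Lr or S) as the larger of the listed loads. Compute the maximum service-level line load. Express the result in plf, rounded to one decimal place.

(Lr or S) → Lr = 1035 plf; (R or S) → R = 534 plf.
1) 1.0(1758) + 1.0(1035) + 0.6(1783) = 1758.0 + 1035.0 + 1069.8 = 3862.8
2) 1.0(1758) + 1.0(1783) + 0.75(534) = 1758.0 + 1783.0 + 400.5 = 3941.5
3) 1.0(1758) + 0.7(534) + 0.7(1035) + 0.7(1783) = 1758.0 + 373.8 + 724.5 + 1248.1 = 4104.4
4) 1.0(1758) = 1758.0
The controlling combination is 3, giving 4104.4 plf.

4104.4 plf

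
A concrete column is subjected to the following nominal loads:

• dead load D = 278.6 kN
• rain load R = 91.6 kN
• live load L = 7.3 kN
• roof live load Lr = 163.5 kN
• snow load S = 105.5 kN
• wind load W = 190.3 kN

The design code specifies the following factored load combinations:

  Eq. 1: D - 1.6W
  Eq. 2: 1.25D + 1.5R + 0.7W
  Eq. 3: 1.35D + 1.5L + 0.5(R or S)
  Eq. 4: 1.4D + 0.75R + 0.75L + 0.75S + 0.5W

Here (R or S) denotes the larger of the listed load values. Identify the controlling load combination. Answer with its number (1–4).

Combination 4

(R or S) → S = 105.5 kN.
Eq. 1: 1.0(278.6) - 1.6(190.3) = 278.60 - 304.48 = -25.88
Eq. 2: 1.25(278.6) + 1.5(91.6) + 0.7(190.3) = 348.25 + 137.40 + 133.21 = 618.86
Eq. 3: 1.35(278.6) + 1.5(7.3) + 0.5(105.5) = 376.11 + 10.95 + 52.75 = 439.81
Eq. 4: 1.4(278.6) + 0.75(91.6) + 0.75(7.3) + 0.75(105.5) + 0.5(190.3) = 638.49
The largest value is 638.49 kN from combination 4.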